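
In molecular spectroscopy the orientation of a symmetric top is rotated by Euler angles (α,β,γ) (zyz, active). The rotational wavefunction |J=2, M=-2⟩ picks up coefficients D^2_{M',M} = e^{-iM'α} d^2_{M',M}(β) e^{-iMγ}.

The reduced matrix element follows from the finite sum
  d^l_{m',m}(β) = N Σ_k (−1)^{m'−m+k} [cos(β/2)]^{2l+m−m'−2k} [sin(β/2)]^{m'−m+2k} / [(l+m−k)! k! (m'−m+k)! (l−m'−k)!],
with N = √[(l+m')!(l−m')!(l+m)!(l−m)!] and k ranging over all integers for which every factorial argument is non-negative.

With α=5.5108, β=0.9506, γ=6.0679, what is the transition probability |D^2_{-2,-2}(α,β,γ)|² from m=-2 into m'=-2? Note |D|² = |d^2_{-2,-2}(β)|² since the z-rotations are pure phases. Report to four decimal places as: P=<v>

P=0.3907

First d^2_{-2,-2}(β=0.9506), then the phase factors e^{-i(-2)α} and e^{-i(-2)γ}:
c=cos(0.950600/2)=0.889155, s=sin(0.950600/2)=0.457605; N=√[1·24·1·24]=24.000000
k∈{0} keeps every argument non-negative
  k=0: (−1)^0·24.0000/(24)·0.8892^4·0.4576^0 = +0.625044
d^2_{-2,-2}(0.9506) = +0.625044
|D^2_{-2,-2}|² = |d^2_{-2,-2}(β)|² = (+0.625044)² = 0.390680 (the z-rotation phases have unit modulus)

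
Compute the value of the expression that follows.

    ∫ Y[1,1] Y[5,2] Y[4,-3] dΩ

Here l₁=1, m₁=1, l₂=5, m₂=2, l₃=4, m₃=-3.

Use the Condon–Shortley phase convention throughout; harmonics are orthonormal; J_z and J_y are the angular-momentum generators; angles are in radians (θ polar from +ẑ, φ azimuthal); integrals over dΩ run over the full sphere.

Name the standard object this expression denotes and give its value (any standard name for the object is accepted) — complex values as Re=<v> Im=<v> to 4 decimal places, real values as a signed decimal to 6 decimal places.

Gaunt coefficient, +0.085055

This is a Gaunt coefficient — the integral of a triple product of spherical harmonics over the sphere.
Checks pass: Σm=0; 10 even; l₃=4∈[4,6].
(2·1+1)(2·5+1)(2·4+1) = 297
Δ: 2! 0! 8! / 11! → 1/495
sum: t=1:−1/576 = -1/576
3j²(1 5 4; 0 0 0) = Δ·Π!·Σ² = 5/99  (sign -1)
sum: t=0:+1/10080 = 1/10080
3j²(1 5 4; 1 2 -3) = Δ·Π!·Σ² = 1/165  (sign -1)
combine: 4πI² = 297·5/99·1/165 = 1/11
take √, sign +1: I = 0.08505478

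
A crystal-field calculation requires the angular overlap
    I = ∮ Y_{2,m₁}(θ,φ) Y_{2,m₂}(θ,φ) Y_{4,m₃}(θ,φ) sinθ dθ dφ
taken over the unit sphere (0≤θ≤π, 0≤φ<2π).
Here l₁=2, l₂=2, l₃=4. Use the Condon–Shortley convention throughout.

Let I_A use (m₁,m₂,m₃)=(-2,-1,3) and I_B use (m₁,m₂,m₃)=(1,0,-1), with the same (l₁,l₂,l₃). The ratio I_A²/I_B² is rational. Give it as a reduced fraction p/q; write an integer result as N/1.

Shared (l₁,l₂,l₃)=(2,2,4): N and (l;000)² cancel in I_A²/I_B².
A: Δ = 0!·4!·4!/9! = 1/630; Racah Σ t=0..0: t=0:+1/144 = 1/144; ⇒ 3j(2 2 4; -2 -1 3)² = 1/18, sgn -1
B: Δ = 0!·4!·4!/9! = 1/630; Racah Σ t=0..0: t=0:+1/24 = 1/24; ⇒ 3j(2 2 4; 1 0 -1)² = 1/21, sgn -1
I_A²/I_B² = (1/18)/(1/21) = 7/6

7/6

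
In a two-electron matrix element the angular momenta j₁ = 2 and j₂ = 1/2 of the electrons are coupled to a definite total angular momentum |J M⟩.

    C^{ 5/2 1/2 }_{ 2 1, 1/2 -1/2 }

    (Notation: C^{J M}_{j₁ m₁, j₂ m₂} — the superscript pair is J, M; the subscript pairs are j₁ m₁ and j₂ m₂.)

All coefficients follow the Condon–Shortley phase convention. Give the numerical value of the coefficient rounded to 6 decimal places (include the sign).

triangle: 0!*4!*1!/6! = 24/720
(j±m)!: 3!*1!*0!*1!*3!*2! = 72
prefactor² = (2J+1)*Δ*N² = 72/5
  k=0: +1/(0!*0!*1!*0!*3!*1!) = 1/6
Σ = 1/6  ⇒  CG² = 72/5*(1/6)² = 2/5
CG = +√(2/5) = +0.632456

+√(2/5) = +0.632456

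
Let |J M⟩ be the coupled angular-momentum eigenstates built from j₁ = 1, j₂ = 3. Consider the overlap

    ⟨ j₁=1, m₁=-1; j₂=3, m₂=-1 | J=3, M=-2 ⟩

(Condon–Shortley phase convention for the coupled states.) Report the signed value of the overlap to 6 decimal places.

−√(5/12) ≈ -0.645497

triangle: 1!·1!·5!/8! = 120/40320
(j±m)!: 0!·2!·2!·4!·1!·5! = 11520
prefactor² = (2J+1)·Δ·N² = 240
  k=1: −1/(1!·0!·1!·1!·0!·4!) = -1/24
Σ = -1/24  ⇒  CG² = 240·(-1/24)² = 5/12
CG = −√(5/12) = -0.645497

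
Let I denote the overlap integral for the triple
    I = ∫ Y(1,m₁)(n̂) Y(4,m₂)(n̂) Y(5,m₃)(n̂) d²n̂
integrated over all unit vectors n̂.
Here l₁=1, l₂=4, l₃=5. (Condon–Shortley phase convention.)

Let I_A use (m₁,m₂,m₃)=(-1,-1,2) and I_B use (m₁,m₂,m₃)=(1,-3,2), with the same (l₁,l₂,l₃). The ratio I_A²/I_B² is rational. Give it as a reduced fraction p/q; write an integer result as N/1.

Same 1,4,5: normalisation and zero-m 3j drop out of the ratio.
A: Δ: 0! 2! 8! / 11! → 1/495; sum: t=0:+1/1440 = 1/1440; 3j²(1 4 5; -1 -1 2) = Δ·Π!·Σ² = 7/165  (sign -1)
B: Δ: 0! 2! 8! / 11! → 1/495; sum: t=0:+1/10080 = 1/10080; 3j²(1 4 5; 1 -3 2) = Δ·Π!·Σ² = 1/165  (sign -1)
I_A²/I_B² = (7/165)/(1/165) = 7/1

7/1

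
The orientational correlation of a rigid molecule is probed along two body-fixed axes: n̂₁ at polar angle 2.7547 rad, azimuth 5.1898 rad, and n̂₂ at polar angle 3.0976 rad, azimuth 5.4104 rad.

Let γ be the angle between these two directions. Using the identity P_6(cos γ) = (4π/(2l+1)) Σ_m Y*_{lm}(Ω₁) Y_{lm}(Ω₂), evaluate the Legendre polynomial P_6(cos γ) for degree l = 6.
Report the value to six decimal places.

0.089771

Addition theorem: P_6(cos γ) = (4π/13) Σ_m Y*_{lm}(Ω₁) Y_{lm}(Ω₂), m = −6…6:
  term(m=-6) = (0.000000, -0.000000)   from Y*(Ω₁)=(0.001341, -0.000381), Y(Ω₂)=(0.000000, -0.000000)
  term(m=-5) = (0.000000, -0.000000)   from Y*(Ω₁)=(-0.008118, -0.008635), Y(Ω₂)=(0.000000, 0.000000)
  term(m=-4) = (0.000001, -0.000001)   from Y*(Ω₁)=(-0.020272, 0.057520), Y(Ω₂)=(-0.000013, -0.000005)
  term(m=-3) = (0.000073, -0.000057)   from Y*(Ω₁)=(0.206488, -0.028796), Y(Ω₂)=(0.000383, -0.000221)
  term(m=-2) = (0.004132, -0.001951)   from Y*(Ω₁)=(-0.263479, -0.372225), Y(Ω₂)=(-0.001742, 0.009868)
  term(m=-1) = (0.071453, -0.016023)   from Y*(Ω₁)=(-0.234395, 0.453092), Y(Ω₂)=(-0.092256, -0.109974)
  term(m=+0) = (-0.058447, -0.000000)   from Y*(Ω₁)=(-0.058650, -0.000000), Y(Ω₂)=(0.996541, 0.000000)
  term(m=+1) = (0.071453, 0.016023)   from Y*(Ω₁)=(0.234395, 0.453092), Y(Ω₂)=(0.092256, -0.109974)
  term(m=+2) = (0.004132, 0.001951)   from Y*(Ω₁)=(-0.263479, 0.372225), Y(Ω₂)=(-0.001742, -0.009868)
  term(m=+3) = (0.000073, 0.000057)   from Y*(Ω₁)=(-0.206488, -0.028796), Y(Ω₂)=(-0.000383, -0.000221)
  term(m=+4) = (0.000001, 0.000001)   from Y*(Ω₁)=(-0.020272, -0.057520), Y(Ω₂)=(-0.000013, 0.000005)
  term(m=+5) = (0.000000, 0.000000)   from Y*(Ω₁)=(0.008118, -0.008635), Y(Ω₂)=(-0.000000, 0.000000)
  term(m=+6) = (0.000000, 0.000000)   from Y*(Ω₁)=(0.001341, 0.000381), Y(Ω₂)=(0.000000, 0.000000)
Accumulated sum (0.092869, -0.000000); after 4π/(2l+1) scaling, (0.089771, -0.000000) ⇒ P_6 = 0.089771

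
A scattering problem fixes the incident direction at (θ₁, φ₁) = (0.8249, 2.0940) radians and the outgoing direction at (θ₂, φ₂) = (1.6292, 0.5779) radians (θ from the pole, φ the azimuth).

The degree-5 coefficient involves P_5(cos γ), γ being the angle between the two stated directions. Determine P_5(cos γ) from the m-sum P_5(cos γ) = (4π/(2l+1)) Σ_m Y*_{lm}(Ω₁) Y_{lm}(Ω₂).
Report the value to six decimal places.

Term-by-term m-sum for l=5 (normalisation 4π/11 = 1.142397):
  m=-5: Y*=-0.04977 - 0.08582j  Y=-0.44564 - 0.11479j  product 0.01233 + 0.04396j
  m=-4: Y*=-0.14454 + 0.25126j  Y=0.05742 + 0.06279j  product -0.02408 + 0.00535j
  m=-3: Y*=0.43107 - 0.00051j  Y=0.05411 + 0.32921j  product 0.02349 + 0.14188j
  m=-2: Y*=-0.11855 - 0.20496j  Y=0.03934 - 0.08930j  product -0.02297 + 0.00252j
  m=-1: Y*=0.11678 - 0.20245j  Y=0.25510 - 0.16637j  product -0.00389 - 0.07108j
  m=+0: Y*=-0.30760 + 0.00000j  Y=-0.10077 + 0.00000j  product 0.03100 + 0.00000j
  m=+1: Y*=-0.11678 - 0.20245j  Y=-0.25510 - 0.16637j  product -0.00389 + 0.07108j
  m=+2: Y*=-0.11855 + 0.20496j  Y=0.03934 + 0.08930j  product -0.02297 - 0.00252j
  m=+3: Y*=-0.43107 - 0.00051j  Y=-0.05411 + 0.32921j  product 0.02349 - 0.14188j
  m=+4: Y*=-0.14454 - 0.25126j  Y=0.05742 - 0.06279j  product -0.02408 - 0.00535j
  m=+5: Y*=0.04977 - 0.08582j  Y=0.44564 - 0.11479j  product 0.01233 - 0.04396j
Total Σ_m = 0.00078 + 0.00000j. Multiply by 1.142397: 0.00089 + 0.00000j. P_5(cos γ) = 0.000887

0.000887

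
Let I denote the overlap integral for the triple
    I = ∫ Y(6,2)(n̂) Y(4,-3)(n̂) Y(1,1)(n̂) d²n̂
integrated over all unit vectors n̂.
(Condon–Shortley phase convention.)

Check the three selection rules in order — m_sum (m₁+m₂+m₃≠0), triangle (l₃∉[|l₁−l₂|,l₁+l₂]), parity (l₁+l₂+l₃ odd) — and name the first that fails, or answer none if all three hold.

Σmᵢ = 0  ✓
l₃∈[|l₁−l₂|,l₁+l₂]=[2,10] required, l₃=1 fails  ✗
Σlᵢ = 11 ⇒ odd

triangle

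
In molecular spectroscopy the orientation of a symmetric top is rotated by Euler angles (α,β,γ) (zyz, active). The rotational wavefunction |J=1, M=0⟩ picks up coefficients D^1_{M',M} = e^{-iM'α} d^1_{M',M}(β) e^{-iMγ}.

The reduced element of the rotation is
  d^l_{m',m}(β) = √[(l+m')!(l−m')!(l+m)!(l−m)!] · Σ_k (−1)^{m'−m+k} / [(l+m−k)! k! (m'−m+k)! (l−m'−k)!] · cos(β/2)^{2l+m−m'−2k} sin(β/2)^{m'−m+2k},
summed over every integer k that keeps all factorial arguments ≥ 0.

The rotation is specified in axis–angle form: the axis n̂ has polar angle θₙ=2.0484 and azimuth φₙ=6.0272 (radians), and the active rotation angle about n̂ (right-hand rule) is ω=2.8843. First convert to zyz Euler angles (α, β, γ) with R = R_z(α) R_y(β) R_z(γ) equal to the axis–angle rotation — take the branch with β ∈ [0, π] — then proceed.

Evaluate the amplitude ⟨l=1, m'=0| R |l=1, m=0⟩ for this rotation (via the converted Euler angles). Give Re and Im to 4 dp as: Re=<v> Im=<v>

Re=-0.5515 Im=0.0000

Axis–angle → zyz. n̂ = (sinθₙcosφₙ, sinθₙsinφₙ, cosθₙ) = (+0.859160, -0.224866, -0.459652), ω = 2.8843.
R = I cosω + sinω [n̂]ₓ + (1−cosω) n̂n̂ᵀ gives
  R = [+0.484930, -0.263067, -0.834050; -0.496996, -0.867618, -0.015307; -0.719610, +0.421942, -0.551477]
β = atan2(√(R₁₃²+R₂₃²), R₃₃) = 2.154930; α = atan2(R₂₃, R₁₃) mod 2π = 3.159943; γ = atan2(R₃₂, −R₃₁) mod 2π = 0.530321
D^1_{0,0}(3.1599,2.1549,0.5303) = e^{-i·0·3.1599}·d^1_{0,0}(2.1549)·e^{-i·0·0.5303}. Compute d first:
c=cos(2.154930/2)=0.473563, s=sin(2.154930/2)=0.880760; N=√[1·1·1·1]=1.000000
The bounds max(0,m−m')=0 and min(l+m,l−m')=1 give 2 terms
  k=0: (−1)^0·1.0000/(1)·0.4736^2·0.8808^0 = +0.224262
  k=1: (−1)^1·1.0000/(1)·0.4736^0·0.8808^2 = -0.775738
d^1_{0,0}(2.1549) = +0.224262 -0.775738 = -0.551477
Phases: e^{-i·(0)·3.1599}=+1.000000+0.000000i, e^{-i·(0)·0.5303}=+1.000000+0.000000i ⇒ D=-0.551477+0.000000i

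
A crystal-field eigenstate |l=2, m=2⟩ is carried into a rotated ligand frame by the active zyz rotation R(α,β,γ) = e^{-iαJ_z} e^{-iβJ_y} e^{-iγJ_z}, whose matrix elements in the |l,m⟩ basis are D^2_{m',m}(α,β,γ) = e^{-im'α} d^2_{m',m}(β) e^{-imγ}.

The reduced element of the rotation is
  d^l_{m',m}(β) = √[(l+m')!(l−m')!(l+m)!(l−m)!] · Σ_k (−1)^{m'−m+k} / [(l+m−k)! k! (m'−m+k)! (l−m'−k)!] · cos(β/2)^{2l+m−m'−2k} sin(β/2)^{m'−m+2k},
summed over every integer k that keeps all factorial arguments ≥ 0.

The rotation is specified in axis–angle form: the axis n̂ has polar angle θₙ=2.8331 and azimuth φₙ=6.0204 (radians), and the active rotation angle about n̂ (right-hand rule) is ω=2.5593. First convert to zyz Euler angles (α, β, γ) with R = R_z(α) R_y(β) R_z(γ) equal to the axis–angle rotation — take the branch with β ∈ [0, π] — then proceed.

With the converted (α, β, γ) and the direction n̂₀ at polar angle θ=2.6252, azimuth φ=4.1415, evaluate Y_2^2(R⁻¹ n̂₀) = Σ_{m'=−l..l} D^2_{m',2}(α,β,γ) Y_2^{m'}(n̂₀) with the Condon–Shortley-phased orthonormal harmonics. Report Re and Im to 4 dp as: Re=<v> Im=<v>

Re=0.2616 Im=-0.0295

Axis–angle → zyz. n̂ = (sinθₙcosφₙ, sinθₙsinφₙ, cosθₙ) = (+0.293199, -0.078872, -0.952792), ω = 2.5593.
R = I cosω + sinω [n̂]ₓ + (1−cosω) n̂n̂ᵀ gives
  R = [-0.677439, +0.481539, -0.556054; -0.566419, -0.823787, -0.023328; -0.469304, +0.299156, +0.830818]
β = atan2(√(R₁₃²+R₂₃²), R₃₃) = 0.590220; α = atan2(R₂₃, R₁₃) mod 2π = 3.183521; γ = atan2(R₃₂, −R₃₁) mod 2π = 0.567499
Need the full column D^2_{m',2} for m'=−2..2 at α=3.1835, β=0.5902, γ=0.5675.
cos(β/2)=0.956770, sin(β/2)=0.290845
d^2_{-2,2}: single k=4 term ⇒ +0.007156;  D = +0.003553-0.006211i
d^2_{-1,2}: single k=3 term ⇒ +0.047078;  D = -0.021645+0.041808i
d^2_{0,2}: single k=2 term ⇒ +0.189677;  D = +0.080069-0.171948i
d^2_{1,2}: single k=1 term ⇒ +0.509465;  D = -0.195514+0.470456i
d^2_{2,2}: single k=0 term ⇒ +0.837974;  D = +0.288866-0.786611i
Y_2^{m'}(θ=2.6252,φ=4.1415) and Σ D·Y over m':
  (+0.0036-0.0062i)·(-0.0392-0.0856i)  (-0.0216+0.0418i)·(+0.1792-0.2791i)  (+0.0801-0.1719i)·(+0.4001+0.0000i)  (-0.1955+0.4705i)·(-0.1792-0.2791i)  (+0.2889-0.7866i)·(-0.0392+0.0856i)
Y_2^2(R⁻¹ n̂) = +0.261552-0.029535i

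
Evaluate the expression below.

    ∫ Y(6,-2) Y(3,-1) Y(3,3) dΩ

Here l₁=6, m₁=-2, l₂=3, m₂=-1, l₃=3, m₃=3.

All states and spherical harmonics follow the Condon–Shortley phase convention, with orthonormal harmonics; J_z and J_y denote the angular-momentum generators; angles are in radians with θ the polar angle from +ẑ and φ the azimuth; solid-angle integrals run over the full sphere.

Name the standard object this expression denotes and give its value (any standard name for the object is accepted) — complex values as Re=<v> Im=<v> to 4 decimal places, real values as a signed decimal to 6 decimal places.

Gaunt coefficient, +0.062728

This is a Gaunt coefficient — the integral of a triple product of spherical harmonics over the sphere.
m-sum 0 ✓  L=12 even ✓  3≤3≤9 ✓
Π(2lᵢ+1) = 13×7×7 = 637
triangle coeff Δ(6,3,3) = 1/12012
Σ_t [3,3]: t=3:−1/1296 = -1/1296
(3j)²=100/3003 [(6 3 3; 0 0 0)], sign=+1
Σ_t [2,2]: t=2:+1/34560 = 1/34560
(3j)²=1/429 [(6 3 3; -2 -1 3)], sign=+1
⇒ 4πI² = 700/14157
I = (+1)√(700/14157/(4π)) = 0.06272757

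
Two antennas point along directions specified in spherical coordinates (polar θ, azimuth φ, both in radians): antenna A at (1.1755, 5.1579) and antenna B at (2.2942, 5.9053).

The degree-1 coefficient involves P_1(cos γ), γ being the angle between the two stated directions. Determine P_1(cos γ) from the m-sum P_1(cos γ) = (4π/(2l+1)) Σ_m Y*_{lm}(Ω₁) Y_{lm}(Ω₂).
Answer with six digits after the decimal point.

0.252471

Expand P_1 via completeness: Σ_{m} conj(Y_{1,m}) at Ω₁ times Y_{1,m} at Ω₂ —
  m=-1: Y*=0.13740 - 0.28773j  Y=0.24070 + 0.09555j  product 0.06056 - 0.05613j
  m=+0: Y*=0.18815 + 0.00000j  Y=-0.32343 + 0.00000j  product -0.06085 + 0.00000j
  m=+1: Y*=-0.13740 - 0.28773j  Y=-0.24070 + 0.09555j  product 0.06056 + 0.05613j
Total Σ_m = 0.06027 + 0.00000j. Multiply by 4.188790: 0.25247 + 0.00000j. P_1(cos γ) = 0.252471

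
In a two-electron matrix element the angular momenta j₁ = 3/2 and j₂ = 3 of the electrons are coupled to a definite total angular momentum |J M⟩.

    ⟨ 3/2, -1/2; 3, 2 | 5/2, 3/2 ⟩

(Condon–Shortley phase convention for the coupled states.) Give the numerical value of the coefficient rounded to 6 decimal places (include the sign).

j₁+j₂−J=2  J+j₁−j₂=1  J−j₁+j₂=4  j₁+j₂+J+1=8
(j₁±m₁, j₂±m₂, J±M) = (1,2,5,1,4,1)
P² = 288/7
sum k=1..2:
  [1] −1/24 = -1/24
  [2] +1/12 = 1/12
S = 1/24
C² = P²·S² = 1/14 ; C = +0.267261

+√(1/14) ≈ +0.267261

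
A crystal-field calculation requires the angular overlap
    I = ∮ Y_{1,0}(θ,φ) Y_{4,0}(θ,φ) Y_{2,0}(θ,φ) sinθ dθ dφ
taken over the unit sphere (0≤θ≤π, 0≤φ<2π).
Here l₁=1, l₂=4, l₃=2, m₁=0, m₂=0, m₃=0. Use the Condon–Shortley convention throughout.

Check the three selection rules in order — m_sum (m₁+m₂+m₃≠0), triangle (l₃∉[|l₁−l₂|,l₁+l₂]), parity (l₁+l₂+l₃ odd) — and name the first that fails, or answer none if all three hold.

triangle

azimuthal sum: 0 + 0 + 0 = 0  ✓
l₃ must lie in [3,5]; have l₃=2  ✗
L = 1 + 4 + 2 = 7 (odd)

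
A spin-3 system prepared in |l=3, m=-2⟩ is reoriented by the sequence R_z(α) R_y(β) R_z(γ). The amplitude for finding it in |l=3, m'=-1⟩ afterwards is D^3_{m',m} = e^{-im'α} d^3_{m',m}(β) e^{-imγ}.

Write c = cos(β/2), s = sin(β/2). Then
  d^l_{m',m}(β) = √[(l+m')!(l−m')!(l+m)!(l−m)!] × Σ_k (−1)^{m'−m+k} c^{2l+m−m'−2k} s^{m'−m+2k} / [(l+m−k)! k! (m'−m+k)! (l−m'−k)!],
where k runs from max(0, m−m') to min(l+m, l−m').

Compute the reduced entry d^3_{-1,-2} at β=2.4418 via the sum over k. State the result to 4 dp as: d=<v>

d=0.1971

d^3_{-1,-2}(β=2.4418) via the finite sum:
Half-angle: c=0.342800, s=0.939408. N=√(2·24·1·120)=75.894664
The bounds max(0,m−m')=0 and min(l+m,l−m')=1 give 2 terms
  k=0: (−1)^1·75.8947/(24)·0.3428^5·0.9394^1 = -0.014062
  k=1: (−1)^2·75.8947/(12)·0.3428^3·0.9394^3 = +0.211211
d^3_{-1,-2}(2.4418) = -0.014062 +0.211211 = +0.197149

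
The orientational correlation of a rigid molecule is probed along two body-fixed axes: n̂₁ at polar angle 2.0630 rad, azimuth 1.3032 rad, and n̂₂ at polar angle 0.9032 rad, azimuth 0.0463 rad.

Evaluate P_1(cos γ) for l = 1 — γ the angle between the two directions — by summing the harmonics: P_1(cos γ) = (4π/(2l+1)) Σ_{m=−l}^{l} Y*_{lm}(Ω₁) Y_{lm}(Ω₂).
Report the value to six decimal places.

Term-by-term m-sum for l=1 (normalisation 4π/3 = 4.188790):
  m=-1: (+0.080509+0.293645i) × (+0.271030-0.012558i) = +0.025508+0.078576i  (running Σ = +0.025508+0.078576i)
  m=0: (-0.230898-0.000000i) × (+0.302494+0.000000i) = -0.069845-0.000000i  (running Σ = -0.044337+0.078576i)
  m=1: (-0.080509+0.293645i) × (-0.271030-0.012558i) = +0.025508-0.078576i  (running Σ = -0.018830+0.000000i)
Total Σ_m = -0.018830+0.000000i. Multiply by 4.188790: -0.078873+0.000000i. P_1(cos γ) = -0.078873

-0.078873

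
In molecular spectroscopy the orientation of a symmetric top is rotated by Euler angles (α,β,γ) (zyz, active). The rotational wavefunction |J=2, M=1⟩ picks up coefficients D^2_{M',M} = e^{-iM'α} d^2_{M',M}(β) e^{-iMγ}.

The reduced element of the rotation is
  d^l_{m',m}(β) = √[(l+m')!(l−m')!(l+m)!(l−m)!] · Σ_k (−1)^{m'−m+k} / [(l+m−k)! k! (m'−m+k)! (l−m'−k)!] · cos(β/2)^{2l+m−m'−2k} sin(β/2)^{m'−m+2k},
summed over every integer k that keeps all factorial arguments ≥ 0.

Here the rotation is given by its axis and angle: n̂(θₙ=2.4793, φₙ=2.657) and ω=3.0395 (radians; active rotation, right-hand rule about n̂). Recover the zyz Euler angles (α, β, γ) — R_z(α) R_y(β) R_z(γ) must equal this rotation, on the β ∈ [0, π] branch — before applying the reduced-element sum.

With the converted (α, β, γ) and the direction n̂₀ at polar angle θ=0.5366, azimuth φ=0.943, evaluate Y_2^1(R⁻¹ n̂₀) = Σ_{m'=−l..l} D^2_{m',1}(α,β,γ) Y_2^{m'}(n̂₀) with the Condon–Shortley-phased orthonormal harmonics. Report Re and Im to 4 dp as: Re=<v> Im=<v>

Re=-0.1035 Im=0.2054

Axis–angle → zyz. n̂ = (sinθₙcosφₙ, sinθₙsinφₙ, cosθₙ) = (-0.544127, +0.286462, -0.788584), ω = 3.0395.
R = I cosω + sinω [n̂]ₓ + (1−cosω) n̂n̂ᵀ gives
  R = [-0.404187, -0.230563, +0.885140; -0.391301, -0.831099, -0.395168; +0.826751, -0.506078, +0.245700]
β = atan2(√(R₁₃²+R₂₃²), R₃₃) = 1.322555; α = atan2(R₂₃, R₁₃) mod 2π = 5.863290; γ = atan2(R₃₂, −R₃₁) mod 2π = 3.690883
Need the full column D^2_{m',1} for m'=−2..2 at α=5.8633, β=1.3226, γ=3.6909.
cos(β/2)=0.789208, sin(β/2)=0.614125
d^2_{-2,1}: single k=3 term ⇒ +0.365589;  D = -0.066068+0.359569i
d^2_{-1,1}: k∈[2..3] ⇒ +0.704724 -0.142242 = +0.562482;  D = -0.318348+0.463724i
d^2_{0,1}: k∈[1..2] ⇒ +0.739448 -0.447753 = +0.291695;  D = -0.248786+0.152289i
d^2_{1,1}: k∈[0..1] ⇒ +0.387942 -0.704724 = -0.316782;  D = +0.314133-0.040876i
d^2_{2,1}: single k=0 term ⇒ -0.603757;  D = +0.578460+0.172935i
Y_2^{m'}(θ=0.5366,φ=0.943) and Σ D·Y over m':
  (-0.0661+0.3596i)·(-0.0313-0.0960i)  (-0.3183+0.4637i)·(+0.1994-0.2747i)  (-0.2488+0.1523i)·(+0.3835+0.0000i)  (+0.3141-0.0409i)·(-0.1994-0.2747i)  (+0.5785+0.1729i)·(-0.0313+0.0960i)
Y_2^1(R⁻¹ n̂) = -0.103471+0.205358i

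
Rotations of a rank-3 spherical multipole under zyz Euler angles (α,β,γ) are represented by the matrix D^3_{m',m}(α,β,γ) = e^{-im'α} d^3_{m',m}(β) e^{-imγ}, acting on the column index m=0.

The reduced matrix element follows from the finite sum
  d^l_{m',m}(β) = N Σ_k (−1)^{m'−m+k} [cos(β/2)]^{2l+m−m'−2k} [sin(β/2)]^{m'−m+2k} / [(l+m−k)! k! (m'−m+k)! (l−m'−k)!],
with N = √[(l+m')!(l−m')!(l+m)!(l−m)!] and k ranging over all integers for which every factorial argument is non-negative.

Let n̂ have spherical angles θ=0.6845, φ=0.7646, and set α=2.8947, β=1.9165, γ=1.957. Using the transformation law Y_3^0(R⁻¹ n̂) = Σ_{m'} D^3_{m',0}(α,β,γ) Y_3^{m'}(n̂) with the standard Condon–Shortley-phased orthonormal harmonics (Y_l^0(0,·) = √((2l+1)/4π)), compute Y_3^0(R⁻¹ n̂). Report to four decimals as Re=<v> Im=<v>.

Need the full column D^3_{m',0} for m'=−3..3 at α=2.8947, β=1.9165, γ=1.9570.
cos(β/2)=0.574953, sin(β/2)=0.818187
d^3_{-3,0}: single k=3 term ⇒ +0.465552;  D = -0.343583+0.314149i
d^3_{-2,0}: k∈[2..3] ⇒ +0.400676 -0.811399 = -0.410722;  D = -0.361660+0.194667i
d^3_{-1,0}: k∈[1..3] ⇒ +0.178075 -1.081846 +0.730272 = -0.173499;  D = +0.168237-0.042402i
d^3_{0,0}: k∈[0..3] ⇒ +0.036124 -0.658379 +1.333264 -0.299995 = +0.411014;  D = +0.411014+0.000000i
d^3_{1,0}: k∈[0..2] ⇒ -0.178075 +1.081846 -0.730272 = +0.173499;  D = -0.168237-0.042402i
d^3_{2,0}: k∈[0..1] ⇒ +0.400676 -0.811399 = -0.410722;  D = -0.361660-0.194667i
d^3_{3,0}: single k=0 term ⇒ -0.465552;  D = +0.343583+0.314149i
Y_3^{m'}(θ=0.6845,φ=0.7646) and Σ D·Y over m':
  (-0.3436+0.3141i)·(-0.0698-0.0791i)  (-0.3617+0.1947i)·(+0.0132-0.3163i)  (+0.1682-0.0424i)·(+0.2951-0.2831i)  (+0.4110+0.0000i)·(+0.0003+0.0000i)  (-0.1682-0.0424i)·(-0.2951-0.2831i)  (-0.3617-0.1947i)·(+0.0132+0.3163i)  (+0.3436+0.3141i)·(+0.0698-0.0791i)
Y_3^0(R⁻¹ n̂) = +0.286660-0.000000i

Re=0.2867 Im=0.0000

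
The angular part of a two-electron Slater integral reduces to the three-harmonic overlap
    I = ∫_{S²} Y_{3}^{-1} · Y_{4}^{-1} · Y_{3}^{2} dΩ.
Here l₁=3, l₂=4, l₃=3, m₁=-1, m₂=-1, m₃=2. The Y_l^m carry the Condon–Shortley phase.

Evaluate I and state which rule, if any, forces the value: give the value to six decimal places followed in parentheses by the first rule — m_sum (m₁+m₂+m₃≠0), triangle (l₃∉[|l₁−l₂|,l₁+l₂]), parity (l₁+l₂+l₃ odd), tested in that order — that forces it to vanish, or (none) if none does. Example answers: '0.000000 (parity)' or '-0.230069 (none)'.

Rules hold: Σm=0, L=10 even, 1≤3≤7.
N = 7·9·7 = 441
Δ = 4!·2!·4!/11! = 1/34650
Racah Σ t=1..3: t=1:−1/72 t=2:+1/16 t=3:−1/72 = 5/144
⇒ 3j(3 4 3; 0 0 0)² = 2/77, sgn -1
Racah Σ t=2..3: t=2:+1/48 t=3:−1/144 = 1/72
⇒ 3j(3 4 3; -1 -1 2)² = 16/693, sgn -1
4πI² = N·(3j₀)²·(3jₘ)² = 32/121
I = +1·√(0.264463/4π) = 0.14506992
No selection rule forces the value: the integral is nonzero (none).

0.145070 (none)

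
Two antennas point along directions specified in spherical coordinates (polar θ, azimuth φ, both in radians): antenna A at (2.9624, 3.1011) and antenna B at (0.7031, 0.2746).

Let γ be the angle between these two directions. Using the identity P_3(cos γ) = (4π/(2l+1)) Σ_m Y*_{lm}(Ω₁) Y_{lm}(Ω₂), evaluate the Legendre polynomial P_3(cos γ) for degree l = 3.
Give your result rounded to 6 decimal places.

Term-by-term m-sum for l=3 (normalisation 4π/7 = 1.795196):
  m=-3: Y*=(-0.002345, 0.000286)  Y=(0.076630, -0.082753)  product (-0.000156, 0.000216)
  m=-2: Y*=(-0.031842, 0.002584)  Y=(0.278004, -0.170140)  product (-0.008412, 0.006136)
  m=-1: Y*=(-0.221078, 0.008957)  Y=(0.384094, -0.108206)  product (-0.083945, 0.027362)
  m=+0: Y*=(-0.676076, -0.000000)  Y=(-0.025725, 0.000000)  product (0.017392, 0.000000)
  m=+1: Y*=(0.221078, 0.008957)  Y=(-0.384094, -0.108206)  product (-0.083945, -0.027362)
  m=+2: Y*=(-0.031842, -0.002584)  Y=(0.278004, 0.170140)  product (-0.008412, -0.006136)
  m=+3: Y*=(0.002345, 0.000286)  Y=(-0.076630, -0.082753)  product (-0.000156, -0.000216)
Σ over m = (-0.167636, 0.000000); ×(4π/7) → (-0.300939, 0.000000). Real part: -0.300939

-0.300939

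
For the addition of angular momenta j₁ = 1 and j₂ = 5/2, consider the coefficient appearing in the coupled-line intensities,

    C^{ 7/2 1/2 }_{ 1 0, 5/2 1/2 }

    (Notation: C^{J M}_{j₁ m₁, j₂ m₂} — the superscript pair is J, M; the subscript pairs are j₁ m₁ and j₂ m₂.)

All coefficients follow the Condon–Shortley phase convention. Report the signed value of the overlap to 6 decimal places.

+0.755929  (= +√(4/7))

triangle: 0!*2!*5!/8! = 240/40320
(j±m)!: 1!*1!*3!*2!*4!*3! = 1728
prefactor² = (2J+1)*Δ*N² = 576/7
  k=0: +1/(0!*0!*1!*3!*1!*2!) = 1/12
Σ = 1/12  ⇒  CG² = 576/7*(1/12)² = 4/7
CG = +√(4/7) = +0.755929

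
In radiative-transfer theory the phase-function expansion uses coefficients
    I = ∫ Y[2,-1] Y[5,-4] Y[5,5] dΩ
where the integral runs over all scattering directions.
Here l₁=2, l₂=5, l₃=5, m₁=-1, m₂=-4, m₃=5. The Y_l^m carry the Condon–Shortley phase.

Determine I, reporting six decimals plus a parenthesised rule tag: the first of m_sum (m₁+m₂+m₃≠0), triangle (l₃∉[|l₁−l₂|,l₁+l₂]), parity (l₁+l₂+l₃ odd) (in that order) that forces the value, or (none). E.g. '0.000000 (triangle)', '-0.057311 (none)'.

-0.187924 (none)

Rules hold: Σm=0, L=12 even, 3≤5≤7.
N = 5·11·11 = 605
Δ = 2!·2!·8!/13! = 1/38610
Racah Σ t=0..2: t=0:+1/2880 t=1:−1/576 t=2:+1/2880 = -1/960
⇒ 3j(2 5 5; 0 0 0)² = 10/429, sgn +1
Racah Σ t=1..1: t=1:−1/80640 = -1/80640
⇒ 3j(2 5 5; -1 -4 5)² = 9/286, sgn -1
4πI² = N·(3j₀)²·(3jₘ)² = 75/169
I = -1·√(0.443787/4π) = -0.18792404
No selection rule forces the value: the integral is nonzero (none).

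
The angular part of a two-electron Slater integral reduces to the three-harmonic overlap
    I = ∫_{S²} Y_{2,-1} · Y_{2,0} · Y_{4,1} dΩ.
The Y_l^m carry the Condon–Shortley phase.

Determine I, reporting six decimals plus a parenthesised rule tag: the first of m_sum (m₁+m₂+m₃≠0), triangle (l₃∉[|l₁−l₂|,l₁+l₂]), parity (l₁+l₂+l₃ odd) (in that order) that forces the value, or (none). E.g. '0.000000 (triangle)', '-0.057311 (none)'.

Rules hold: Σm=0, L=8 even, 0≤4≤4.
N = 5·5·9 = 225
Δ = 0!·4!·4!/9! = 1/630
Racah Σ t=0..0: t=0:+1/16 = 1/16
⇒ 3j(2 2 4; 0 0 0)² = 2/35, sgn +1
Racah Σ t=0..0: t=0:+1/24 = 1/24
⇒ 3j(2 2 4; -1 0 1)² = 1/21, sgn -1
4πI² = N·(3j₀)²·(3jₘ)² = 30/49
I = -1·√(0.612245/4π) = -0.22072812
No selection rule forces the value: the integral is nonzero (none).

-0.220728 (none)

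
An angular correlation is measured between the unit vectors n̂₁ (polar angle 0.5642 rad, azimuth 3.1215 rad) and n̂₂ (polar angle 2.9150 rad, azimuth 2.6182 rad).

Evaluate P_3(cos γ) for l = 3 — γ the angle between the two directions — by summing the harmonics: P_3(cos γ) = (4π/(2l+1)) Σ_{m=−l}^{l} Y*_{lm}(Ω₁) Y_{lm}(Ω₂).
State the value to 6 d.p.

Summing Y*_{l m}(θ₁,φ₁)·Y_{l m}(θ₂,φ₂) over m ∈ [−3, 3]; prefactor 4π/(2·3+1) = 1.795196:
  m=-3: (-0.06368 + 0.00384j) × (-0.00000 - 0.00473j) = 0.00002 + 0.00030j  (running Σ = 0.00002 + 0.00030j)
  m=-2: (0.24674 - 0.00992j) × (-0.02515 - 0.04352j) = -0.00664 - 0.01049j  (running Σ = -0.00662 - 0.01019j)
  m=-1: (-0.44410 + 0.00892j) × (-0.23567 - 0.13600j) = 0.10587 + 0.05829j  (running Σ = 0.09926 + 0.04811j)
  m=0: (0.17983 + 0.00000j) × (-0.63551 + 0.00000j) = -0.11428 + 0.00000j  (running Σ = -0.01503 + 0.04811j)
  m=1: (0.44410 + 0.00892j) × (0.23567 - 0.13600j) = 0.10587 - 0.05829j  (running Σ = 0.09085 - 0.01019j)
  m=2: (0.24674 + 0.00992j) × (-0.02515 + 0.04352j) = -0.00664 + 0.01049j  (running Σ = 0.08421 + 0.00030j)
  m=3: (0.06368 + 0.00384j) × (0.00000 - 0.00473j) = 0.00002 - 0.00030j  (running Σ = 0.08423 + 0.00000j)
Accumulated sum 0.08423 + 0.00000j; after 4π/(2l+1) scaling, 0.15121 + 0.00000j ⇒ P_3 = 0.151210

0.151210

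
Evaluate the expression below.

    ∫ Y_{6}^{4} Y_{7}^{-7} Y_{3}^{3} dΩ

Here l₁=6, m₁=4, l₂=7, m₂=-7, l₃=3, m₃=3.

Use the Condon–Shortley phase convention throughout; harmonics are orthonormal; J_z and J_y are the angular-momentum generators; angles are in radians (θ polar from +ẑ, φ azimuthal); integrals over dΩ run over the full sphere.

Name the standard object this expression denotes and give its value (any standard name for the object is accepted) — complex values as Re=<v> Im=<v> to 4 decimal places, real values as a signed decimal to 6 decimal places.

Gaunt coefficient, +0.105068

This is a Gaunt coefficient — the integral of a triple product of spherical harmonics over the sphere.
Rules hold: Σm=0, L=16 even, 1≤3≤13.
N = 13·15·7 = 1365
Δ = 10!·2!·4!/17! = 1/2042040
Racah Σ t=4..6: t=4:+1/207360 t=5:−1/57600 t=6:+1/207360 = -1/129600
⇒ 3j(6 7 3; 0 0 0)² = 168/12155, sgn +1
Racah Σ t=0..0: t=0:+1/174182400 = 1/174182400
⇒ 3j(6 7 3; 4 -7 3)² = 1/136, sgn +1
4πI² = N·(3j₀)²·(3jₘ)² = 441/3179
I = +1·√(0.138723/4π) = 0.10506767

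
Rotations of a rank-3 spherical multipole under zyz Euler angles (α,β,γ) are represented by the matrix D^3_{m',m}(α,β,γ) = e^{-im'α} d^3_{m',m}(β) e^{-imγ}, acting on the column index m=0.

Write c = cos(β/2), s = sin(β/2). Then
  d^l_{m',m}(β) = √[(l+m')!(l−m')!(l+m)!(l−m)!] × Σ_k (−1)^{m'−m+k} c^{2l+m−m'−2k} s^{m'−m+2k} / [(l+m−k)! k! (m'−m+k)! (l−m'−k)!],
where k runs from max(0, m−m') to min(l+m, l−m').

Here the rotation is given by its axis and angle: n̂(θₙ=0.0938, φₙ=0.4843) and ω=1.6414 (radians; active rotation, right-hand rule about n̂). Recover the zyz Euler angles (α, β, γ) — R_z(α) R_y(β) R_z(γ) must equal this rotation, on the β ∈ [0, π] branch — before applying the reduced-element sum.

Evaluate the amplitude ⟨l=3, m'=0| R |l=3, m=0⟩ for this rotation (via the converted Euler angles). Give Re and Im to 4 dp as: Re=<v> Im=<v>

Re=0.9443 Im=0.0000

Axis–angle → zyz. n̂ = (sinθₙcosφₙ, sinθₙsinφₙ, cosθₙ) = (+0.082891, +0.043608, +0.995604), ω = 1.6414.
R = I cosω + sinω [n̂]ₓ + (1−cosω) n̂n̂ᵀ gives
  R = [-0.063189, -0.989254, +0.131848; +0.996993, -0.068509, -0.036206; +0.044849, +0.129164, +0.990608]
β = atan2(√(R₁₃²+R₂₃²), R₃₃) = 0.137159; α = atan2(R₂₃, R₁₃) mod 2π = 6.015191; γ = atan2(R₃₂, −R₃₁) mod 2π = 1.904999
Split into d^3_{0,0}(β=0.1372) × two z-phases.
c=cos(0.137159/2)=0.997649, s=sin(0.137159/2)=0.068526; N=√[6·6·6·6]=36.000000
Admissible k: 0..3 (factorial args all ≥0)
  k=0: (−1)^0·36.0000/(36)·0.9976^6·0.0685^0 = +0.985979
  k=1: (−1)^1·36.0000/(4)·0.9976^4·0.0685^2 = -0.041866
  k=2: (−1)^2·36.0000/(4)·0.9976^2·0.0685^4 = +0.000198
  k=3: (−1)^3·36.0000/(36)·0.9976^0·0.0685^6 = -0.000000
d^3_{0,0}(0.1372) = +0.985979 -0.041866 +0.000198 -0.000000 = +0.944310
Attach z-rotation phases: D = e^{-i(0)(6.0152)}·(+0.944310)·e^{-i(0)(1.9050)} = +0.944310+0.000000i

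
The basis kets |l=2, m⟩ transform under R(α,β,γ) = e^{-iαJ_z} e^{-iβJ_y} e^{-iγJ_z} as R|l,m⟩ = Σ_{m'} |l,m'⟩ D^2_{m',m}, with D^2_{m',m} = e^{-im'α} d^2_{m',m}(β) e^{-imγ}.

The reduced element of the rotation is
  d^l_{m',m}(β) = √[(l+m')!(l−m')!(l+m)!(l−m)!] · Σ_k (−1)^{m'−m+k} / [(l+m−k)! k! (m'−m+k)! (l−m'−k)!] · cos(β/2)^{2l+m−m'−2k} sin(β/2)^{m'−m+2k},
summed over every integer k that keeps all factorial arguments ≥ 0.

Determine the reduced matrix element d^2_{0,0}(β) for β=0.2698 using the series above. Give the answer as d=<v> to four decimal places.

d^2_{0,0}(β=0.2698) via the finite sum:
With c≡cos(β/2)=0.990915 and s≡sin(β/2)=0.134491, N=[2·2·2·2]^{1/2}=4.000000
Admissible k: 0..2 (factorial args all ≥0)
  k=0: (−1)^0·4.0000/(4)·0.9909^4·0.1345^0 = +0.964151
  k=1: (−1)^1·4.0000/(1)·0.9909^2·0.1345^2 = -0.071043
  k=2: (−1)^2·4.0000/(4)·0.9909^0·0.1345^4 = +0.000327
d^2_{0,0}(0.2698) = +0.964151 -0.071043 +0.000327 = +0.893436

d=0.8934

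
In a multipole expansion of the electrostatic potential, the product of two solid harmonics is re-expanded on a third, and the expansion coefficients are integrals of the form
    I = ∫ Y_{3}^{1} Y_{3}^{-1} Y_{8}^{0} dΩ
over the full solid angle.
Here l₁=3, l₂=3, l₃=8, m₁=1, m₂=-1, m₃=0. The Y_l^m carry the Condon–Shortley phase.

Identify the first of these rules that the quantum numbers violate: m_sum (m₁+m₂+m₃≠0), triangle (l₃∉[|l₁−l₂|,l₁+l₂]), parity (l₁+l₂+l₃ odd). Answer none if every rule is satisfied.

Σmᵢ = 0  ✓
l₃∈[|l₁−l₂|,l₁+l₂]=[0,6] required, l₃=8 fails  ✗
Σlᵢ = 14 ⇒ even

triangle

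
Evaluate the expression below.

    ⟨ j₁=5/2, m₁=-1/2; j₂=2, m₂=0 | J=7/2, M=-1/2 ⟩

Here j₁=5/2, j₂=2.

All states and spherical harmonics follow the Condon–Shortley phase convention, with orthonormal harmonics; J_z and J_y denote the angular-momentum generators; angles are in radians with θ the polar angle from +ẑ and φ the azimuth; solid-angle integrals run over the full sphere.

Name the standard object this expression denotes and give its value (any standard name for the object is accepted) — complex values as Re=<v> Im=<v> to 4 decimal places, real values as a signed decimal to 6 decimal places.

Clebsch–Gordan coefficient, −√(4/105) ≈ -0.195180

This is a Clebsch–Gordan (vector-coupling) coefficient.
√[8·1!4!3!/9! · 2!3!2!2!3!4!] = √(768/35)
  +(−1)^0/∏(0,1,3,2,1,1)! = 1/12  (running 1/12)
  +(−1)^1/∏(1,0,2,1,2,2)! = -1/8  (running -1/24)
⟨..|..⟩ = √(768/35)·(-1/24) = -0.195180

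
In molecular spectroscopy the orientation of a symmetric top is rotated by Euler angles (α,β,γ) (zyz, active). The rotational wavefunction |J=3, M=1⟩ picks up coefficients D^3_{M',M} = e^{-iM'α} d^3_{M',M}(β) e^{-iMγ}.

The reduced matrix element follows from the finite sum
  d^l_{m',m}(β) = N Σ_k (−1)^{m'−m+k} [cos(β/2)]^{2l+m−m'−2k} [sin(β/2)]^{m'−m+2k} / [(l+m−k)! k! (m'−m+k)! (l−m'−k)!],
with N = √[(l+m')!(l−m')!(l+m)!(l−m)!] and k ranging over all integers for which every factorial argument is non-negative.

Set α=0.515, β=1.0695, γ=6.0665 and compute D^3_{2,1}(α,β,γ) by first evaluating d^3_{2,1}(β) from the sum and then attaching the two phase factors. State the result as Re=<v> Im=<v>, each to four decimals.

Split into d^3_{2,1}(β=1.0695) × two z-phases.
With c≡cos(β/2)=0.860396 and s≡sin(β/2)=0.509626, N=[120·1·24·2]^{1/2}=75.894664
The bounds max(0,m−m')=0 and min(l+m,l−m')=1 give 2 terms
  k=0: (−1)^1·75.8947/(24)·0.8604^5·0.5096^1 = -0.759878
  k=1: (−1)^2·75.8947/(12)·0.8604^3·0.5096^3 = +0.533187
d^3_{2,1}(1.0695) = -0.759878 +0.533187 = -0.226690
Phases: e^{-i·(2)·0.5150}=+0.514819-0.857299i, e^{-i·(1)·6.0665}=+0.976615+0.214994i ⇒ D=-0.155757+0.164706i

Re=-0.1558 Im=0.1647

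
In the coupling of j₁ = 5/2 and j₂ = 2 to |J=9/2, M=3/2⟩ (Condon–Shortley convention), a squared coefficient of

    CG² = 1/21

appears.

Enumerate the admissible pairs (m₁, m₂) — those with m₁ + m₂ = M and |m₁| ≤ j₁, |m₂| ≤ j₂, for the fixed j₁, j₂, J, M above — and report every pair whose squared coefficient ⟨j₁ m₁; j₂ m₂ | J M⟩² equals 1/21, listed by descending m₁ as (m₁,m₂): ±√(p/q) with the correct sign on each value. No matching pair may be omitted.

Admissible pairs with m₁+m₂ = M = 3/2: (-1/2,2), (1/2,1), (3/2,0), (5/2,-1)
  (m₁,m₂)=(5/2,-1): CG² = 1/21, CG = +√(1/21)   ← matches the target
  (m₁,m₂)=(3/2,0): CG² = 5/14, CG = +√(5/14)
  (m₁,m₂)=(1/2,1): CG² = 10/21, CG = +√(10/21)
  (m₁,m₂)=(-1/2,2): CG² = 5/42, CG = +√(5/42)
Pairs with CG² = 1/21: (5/2,-1): +√(1/21)

(5/2,-1): +√(1/21)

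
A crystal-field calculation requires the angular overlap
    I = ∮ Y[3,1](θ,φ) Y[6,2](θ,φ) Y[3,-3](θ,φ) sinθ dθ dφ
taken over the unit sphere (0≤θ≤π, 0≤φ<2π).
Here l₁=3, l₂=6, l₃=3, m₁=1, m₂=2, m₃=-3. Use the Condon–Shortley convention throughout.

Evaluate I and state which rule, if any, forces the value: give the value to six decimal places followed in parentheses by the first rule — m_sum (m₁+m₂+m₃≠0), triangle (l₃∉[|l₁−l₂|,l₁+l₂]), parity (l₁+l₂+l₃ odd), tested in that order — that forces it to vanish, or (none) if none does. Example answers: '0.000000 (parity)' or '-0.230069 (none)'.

Rules hold: Σm=0, L=12 even, 3≤3≤9.
N = 7·13·7 = 637
Δ = 6!·0!·6!/13! = 1/12012
Racah Σ t=3..3: t=3:−1/1296 = -1/1296
⇒ 3j(3 6 3; 0 0 0)² = 100/3003, sgn +1
Racah Σ t=2..2: t=2:+1/34560 = 1/34560
⇒ 3j(3 6 3; 1 2 -3)² = 1/429, sgn +1
4πI² = N·(3j₀)²·(3jₘ)² = 700/14157
I = +1·√(0.0494455/4π) = 0.06272757
No selection rule forces the value: the integral is nonzero (none).

0.062728 (none)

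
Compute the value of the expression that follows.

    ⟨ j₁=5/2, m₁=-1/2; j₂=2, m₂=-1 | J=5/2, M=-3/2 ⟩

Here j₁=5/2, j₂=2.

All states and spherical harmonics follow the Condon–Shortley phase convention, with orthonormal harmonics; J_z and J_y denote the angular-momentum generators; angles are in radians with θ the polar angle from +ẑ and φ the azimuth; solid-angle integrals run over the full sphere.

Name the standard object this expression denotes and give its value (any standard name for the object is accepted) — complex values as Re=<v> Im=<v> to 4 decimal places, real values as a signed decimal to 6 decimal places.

This is a Clebsch–Gordan (vector-coupling) coefficient.
j₁+j₂−J=2  J+j₁−j₂=3  J−j₁+j₂=2  j₁+j₂+J+1=8
(j₁±m₁, j₂±m₂, J±M) = (2,3,1,3,1,4)
P² = 216/35
sum k=0..1:
  [0] +1/12 = 1/12
  [1] −1/4 = -1/4
S = -1/6
C² = P²·S² = 6/35 ; C = -0.414039

Clebsch–Gordan coefficient, −√(6/35) ≈ -0.414039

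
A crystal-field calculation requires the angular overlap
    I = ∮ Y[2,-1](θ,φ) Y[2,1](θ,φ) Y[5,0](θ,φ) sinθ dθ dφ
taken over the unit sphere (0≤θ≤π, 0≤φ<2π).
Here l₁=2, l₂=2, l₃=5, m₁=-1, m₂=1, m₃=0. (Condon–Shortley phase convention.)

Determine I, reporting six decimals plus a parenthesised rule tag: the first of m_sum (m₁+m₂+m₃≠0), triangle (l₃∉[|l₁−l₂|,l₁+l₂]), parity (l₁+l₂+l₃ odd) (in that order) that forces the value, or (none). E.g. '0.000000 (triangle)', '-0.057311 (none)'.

0.000000 (triangle)

l₃=5 ∉ [0,4] — triangle fails ⇒ I = 0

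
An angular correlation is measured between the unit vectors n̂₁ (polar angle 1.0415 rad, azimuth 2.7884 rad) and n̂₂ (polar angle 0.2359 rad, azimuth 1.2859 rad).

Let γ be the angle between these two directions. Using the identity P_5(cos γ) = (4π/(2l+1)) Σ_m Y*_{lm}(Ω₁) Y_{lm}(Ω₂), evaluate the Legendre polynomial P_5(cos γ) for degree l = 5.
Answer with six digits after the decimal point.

0.079287

Term-by-term m-sum for l=5 (normalisation 4π/11 = 1.142397):
  [-5]  conj(Y_{5,-5})(Ω₁) = +0.043127+0.218163i ; Y_{5,-5}(Ω₂) = +0.000320-0.000047i ; Δ = +0.000024+0.000068i
  [-4]  conj(Y_{5,-4})(Ω₁) = +0.064738-0.406251i ; Y_{5,-4}(Ω₂) = +0.001780+0.003868i ; Δ = +0.001687-0.000473i
  [-3]  conj(Y_{5,-3})(Ω₁) = -0.140905+0.251185i ; Y_{5,-3}(Ω₂) = -0.025016+0.021769i ; Δ = -0.001943-0.009351i
  [-2]  conj(Y_{5,-2})(Ω₁) = -0.114048+0.097313i ; Y_{5,-2}(Ω₂) = -0.139162-0.089158i ; Δ = +0.024547-0.003374i
  [-1]  conj(Y_{5,-1})(Ω₁) = +0.312387-0.115162i ; Y_{5,-1}(Ω₂) = +0.137450-0.469333i ; Δ = -0.011111-0.162442i
  [+0]  conj(Y_{5,0})(Ω₁) = +0.073723-0.000000i ; Y_{5,0}(Ω₂) = +0.583228+0.000000i ; Δ = +0.042997+0.000000i
  [+1]  conj(Y_{5,1})(Ω₁) = -0.312387-0.115162i ; Y_{5,1}(Ω₂) = -0.137450-0.469333i ; Δ = -0.011111+0.162442i
  [+2]  conj(Y_{5,2})(Ω₁) = -0.114048-0.097313i ; Y_{5,2}(Ω₂) = -0.139162+0.089158i ; Δ = +0.024547+0.003374i
  [+3]  conj(Y_{5,3})(Ω₁) = +0.140905+0.251185i ; Y_{5,3}(Ω₂) = +0.025016+0.021769i ; Δ = -0.001943+0.009351i
  [+4]  conj(Y_{5,4})(Ω₁) = +0.064738+0.406251i ; Y_{5,4}(Ω₂) = +0.001780-0.003868i ; Δ = +0.001687+0.000473i
  [+5]  conj(Y_{5,5})(Ω₁) = -0.043127+0.218163i ; Y_{5,5}(Ω₂) = -0.000320-0.000047i ; Δ = +0.000024-0.000068i
Total Σ_m = +0.069404-0.000000i. Multiply by 1.142397: +0.079287-0.000000i. P_5(cos γ) = 0.079287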